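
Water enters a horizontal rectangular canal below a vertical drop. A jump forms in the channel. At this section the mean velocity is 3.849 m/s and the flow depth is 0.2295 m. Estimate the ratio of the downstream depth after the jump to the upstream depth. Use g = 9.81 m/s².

Fr₁ = V₁/√(g·y₁) = 3.849/√(9.81×0.2295) = 2.565.
From the momentum equation for a rectangular channel, y₂/y₁ = ½[√(1 + 8Fr₁²) − 1] = ½[√53.642 − 1] = 3.162.

y₂/y₁ = 3.162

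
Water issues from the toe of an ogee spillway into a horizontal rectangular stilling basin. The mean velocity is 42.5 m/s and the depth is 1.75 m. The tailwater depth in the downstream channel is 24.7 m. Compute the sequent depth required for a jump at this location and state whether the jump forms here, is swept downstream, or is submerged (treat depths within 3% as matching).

y₂ = 24.5 m; the jump forms here

Fr₁ = V₁/√(g·y₁) = 42.5/√(9.81×1.75) = 10.3.
From the momentum equation for a rectangular channel, y₂/y₁ = ½[√(1 + 8Fr₁²) − 1] = ½[√842.7 − 1] = 14.0.
y₂ = 14.0 × 1.75 = 24.5 m.
Tailwater y_tw = 24.7 m: y_tw ≈ y₂, so the jump forms here.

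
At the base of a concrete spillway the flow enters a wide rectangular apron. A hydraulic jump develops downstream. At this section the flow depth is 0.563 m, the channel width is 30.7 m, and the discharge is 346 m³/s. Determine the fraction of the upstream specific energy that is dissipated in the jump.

ΔE/E₁ = 0.683 (68.3%)

q = Q/b = 346/30.7 = 11.3 m²/s; V₁ = q/y₁ = 20.0 m/s. Fr₁ = V₁/√(g·y₁) = 8.52.
Conjugate-depth relation: y₂/y₁ = ½[√(1 + 8Fr₁²) − 1] = ½[√581.5 − 1] = 11.6.
y₂ = 11.6 × 0.563 = 6.51 m.
E₁ = y₁ + V₁²/2g = 21.0 m. ΔE = (y₂ − y₁)³/(4y₁y₂) = 14.3 m. ΔE/E₁ = 14.3/21.0 = 0.683.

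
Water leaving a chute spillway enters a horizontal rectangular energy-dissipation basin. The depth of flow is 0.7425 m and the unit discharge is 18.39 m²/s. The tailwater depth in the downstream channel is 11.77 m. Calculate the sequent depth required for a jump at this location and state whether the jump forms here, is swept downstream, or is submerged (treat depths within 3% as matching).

y₂ = 9.272 m; the jump is submerged

V₁ = q/y₁ = 18.39/0.7425 = 24.77 m/s. Fr₁ = V₁/√(g·y₁) = 24.77/√(9.81×0.7425) = 9.177.
Sequent-depth ratio: y₂/y₁ = ½[√(1 + 8Fr₁²) − 1] = ½[√674.74 − 1] = 12.49.
y₂ = 12.49 × 0.7425 = 9.272 m.
Tailwater y_tw = 11.77 m: y_tw > y₂, so the jump is submerged.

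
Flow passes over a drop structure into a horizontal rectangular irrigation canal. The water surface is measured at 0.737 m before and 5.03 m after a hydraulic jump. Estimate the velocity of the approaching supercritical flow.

For a rectangular channel the momentum equation gives q² = ½·g·y₁·y₂·(y₁ + y₂) = ½×9.81×0.737×5.03×5.77 = 105.
q = √105 = 10.2 m²/s.
V₁ = q/y₁ = 10.2/0.737 = 13.9 m/s.

V₁ = 13.9 m/s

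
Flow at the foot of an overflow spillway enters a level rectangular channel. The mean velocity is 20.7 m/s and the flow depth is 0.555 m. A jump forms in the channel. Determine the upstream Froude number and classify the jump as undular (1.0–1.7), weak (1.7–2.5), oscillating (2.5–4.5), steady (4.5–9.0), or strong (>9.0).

Fr₁ = 8.87; steady jump

Fr₁ = V₁/√(g·y₁) = 20.7/√(9.81×0.555) = 8.87.
Fr₁ = 8.87 lies in the steady range.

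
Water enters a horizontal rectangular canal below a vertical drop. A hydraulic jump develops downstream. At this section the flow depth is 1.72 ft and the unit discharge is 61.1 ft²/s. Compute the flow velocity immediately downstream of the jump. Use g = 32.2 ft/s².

V₁ = q/y₁ = 61.1/1.72 = 35.5 ft/s. Fr₁ = V₁/√(g·y₁) = 35.5/√(32.2×1.72) = 4.77.
From the momentum equation for a rectangular channel, y₂/y₁ = ½[√(1 + 8Fr₁²) − 1] = ½[√183.3 − 1] = 6.27.
y₂ = 6.27 × 1.72 = 10.8 ft.
V₂ = q/y₂ = 61.1/10.8 = 5.67 ft/s.

V₂ = 5.67 ft/s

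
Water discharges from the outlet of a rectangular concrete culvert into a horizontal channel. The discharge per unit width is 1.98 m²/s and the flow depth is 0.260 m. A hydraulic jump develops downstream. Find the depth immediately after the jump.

V₁ = q/y₁ = 1.98/0.260 = 7.62 m/s. Fr₁ = V₁/√(g·y₁) = 7.62/√(9.81×0.260) = 4.77.
By Bélanger, y₂/y₁ = ½[√(1 + 8Fr₁²) − 1] = ½[√182.9 − 1] = 6.26.
y₂ = 6.26 × 0.260 = 1.63 m.

y₂ = 1.63 m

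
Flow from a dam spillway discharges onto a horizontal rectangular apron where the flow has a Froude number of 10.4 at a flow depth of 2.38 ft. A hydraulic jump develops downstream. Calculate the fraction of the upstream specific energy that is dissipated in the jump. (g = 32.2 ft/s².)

Fr₁ = 10.4 (given).
Conjugate-depth relation: y₂/y₁ = ½[√(1 + 8Fr₁²) − 1] = ½[√866.3 − 1] = 14.2.
y₂ = 14.2 × 2.38 = 33.8 ft.
E₁ = y₁(1 + Fr₁²/2) = 2.38×(1 + 10.4²/2) = 131 ft. ΔE = (y₂ − y₁)³/(4y₁y₂) = 96.6 ft. ΔE/E₁ = 96.6/131 = 0.737.

ΔE/E₁ = 0.737 (73.7%)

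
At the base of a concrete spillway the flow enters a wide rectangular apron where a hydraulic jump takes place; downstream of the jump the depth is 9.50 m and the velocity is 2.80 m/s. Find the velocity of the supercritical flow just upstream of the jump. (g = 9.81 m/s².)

V₁ = 19.1 m/s

Fr₂ = V₂/√(g·y₂) = 2.80/√(9.81×9.50) = 0.290.
The Bélanger relation is symmetric: y₁/y₂ = ½[√(1 + 8Fr₂²) − 1] = ½[√1.673 − 1] = 0.147.
y₁ = 0.147 × 9.50 = 1.39 m.
V₁ = q/y₁ = 26.6/1.39 = 19.1 m/s.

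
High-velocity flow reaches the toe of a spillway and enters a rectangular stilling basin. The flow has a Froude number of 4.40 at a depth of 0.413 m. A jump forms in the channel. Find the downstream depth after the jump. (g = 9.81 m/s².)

y₂ = 2.37 m

Fr₁ = 4.40 (given).
By Bélanger, y₂/y₁ = ½[√(1 + 8Fr₁²) − 1] = ½[√155.9 − 1] = 5.74.
y₂ = 5.74 × 0.413 = 2.37 m.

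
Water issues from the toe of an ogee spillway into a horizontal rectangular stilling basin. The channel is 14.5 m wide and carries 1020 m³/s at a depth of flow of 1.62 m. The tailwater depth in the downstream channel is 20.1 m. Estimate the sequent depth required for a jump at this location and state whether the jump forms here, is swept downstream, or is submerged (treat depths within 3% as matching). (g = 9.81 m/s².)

q = Q/b = 1020/14.5 = 70.3 m²/s; V₁ = q/y₁ = 43.4 m/s. Fr₁ = V₁/√(g·y₁) = 10.9.
By Bélanger, y₂/y₁ = ½[√(1 + 8Fr₁²) − 1] = ½[√950.2 − 1] = 14.9.
y₂ = 14.9 × 1.62 = 24.2 m.
Tailwater y_tw = 20.1 m: y_tw < y₂, so the jump is swept downstream.

y₂ = 24.2 m; the jump is swept downstream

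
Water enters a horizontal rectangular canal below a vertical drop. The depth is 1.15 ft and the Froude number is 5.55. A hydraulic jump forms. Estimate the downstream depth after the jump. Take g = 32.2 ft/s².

y₂ = 8.47 ft

Fr₁ = 5.55 (given).
Bélanger equation: y₂/y₁ = ½[√(1 + 8Fr₁²) − 1] = ½[√247.4 − 1] = 7.36.
y₂ = 7.36 × 1.15 = 8.47 ft.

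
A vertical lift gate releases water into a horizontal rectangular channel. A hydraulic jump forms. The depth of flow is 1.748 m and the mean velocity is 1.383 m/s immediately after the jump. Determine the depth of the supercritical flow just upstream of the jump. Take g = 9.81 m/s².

y₁ = 0.3283 m

Fr₂ = V₂/√(g·y₂) = 1.383/√(9.81×1.748) = 0.3340.
Since the conjugate-depth ratio holds either way, y₁/y₂ = ½[√(1 + 8Fr₂²) − 1] = ½[√1.8923 − 1] = 0.1878.
y₁ = 0.1878 × 1.748 = 0.3283 m.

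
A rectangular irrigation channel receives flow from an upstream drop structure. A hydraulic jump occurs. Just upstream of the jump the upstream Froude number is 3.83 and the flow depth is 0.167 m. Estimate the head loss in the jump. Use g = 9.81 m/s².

ΔE = 0.517 m

Fr₁ = 3.83 (given).
By Bélanger, y₂/y₁ = ½[√(1 + 8Fr₁²) − 1] = ½[√118.4 − 1] = 4.94.
y₂ = 4.94 × 0.167 = 0.825 m.
V₁ = Fr₁·√(g·y₁) = 3.83×√(9.81×0.167) = 4.90 m/s; q = V₁·y₁ = 0.819 m²/s. V₂ = q/y₂ = 0.819/0.825 = 0.992 m/s. E₁ = y₁ + V₁²/2g = 1.39 m; E₂ = y₂ + V₂²/2g = 0.875 m. ΔE = E₁ − E₂ = 0.517 m.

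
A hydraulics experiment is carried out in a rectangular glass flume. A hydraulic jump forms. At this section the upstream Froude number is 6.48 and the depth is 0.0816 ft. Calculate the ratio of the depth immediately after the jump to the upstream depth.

Fr₁ = 6.48 (given).
Conjugate-depth relation: y₂/y₁ = ½[√(1 + 8Fr₁²) − 1] = ½[√336.9 − 1] = 8.68.

y₂/y₁ = 8.68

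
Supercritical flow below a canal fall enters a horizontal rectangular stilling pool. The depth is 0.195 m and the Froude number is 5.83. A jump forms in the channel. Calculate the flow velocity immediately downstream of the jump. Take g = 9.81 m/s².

Fr₁ = 5.83 (given).
Sequent-depth ratio: y₂/y₁ = ½[√(1 + 8Fr₁²) − 1] = ½[√272.9 − 1] = 7.76.
y₂ = 7.76 × 0.195 = 1.51 m.
V₁ = Fr₁·√(g·y₁) = 5.83×√(9.81×0.195) = 8.06 m/s; q = V₁·y₁ = 1.57 m²/s.
V₂ = q/y₂ = 1.57/1.51 = 1.04 m/s.

V₂ = 1.04 m/s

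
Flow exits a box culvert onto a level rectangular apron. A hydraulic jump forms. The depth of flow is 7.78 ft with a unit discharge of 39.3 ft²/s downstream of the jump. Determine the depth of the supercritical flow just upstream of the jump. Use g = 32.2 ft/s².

y₁ = 1.35 ft

V₂ = q/y₂ = 39.3/7.78 = 5.05 ft/s; Fr₂ = V₂/√(g·y₂) = 0.319.
The Bélanger relation is symmetric: y₁/y₂ = ½[√(1 + 8Fr₂²) − 1] = ½[√1.815 − 1] = 0.174.
y₁ = 0.174 × 7.78 = 1.35 ft.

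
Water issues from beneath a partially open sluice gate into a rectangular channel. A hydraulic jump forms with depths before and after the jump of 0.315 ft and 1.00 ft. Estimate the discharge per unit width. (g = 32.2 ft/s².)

For a rectangular channel the momentum equation gives q² = ½·g·y₁·y₂·(y₁ + y₂) = ½×32.2×0.315×1.00×1.31 = 6.67.
q = √6.67 = 2.58 ft²/s.

q = 2.58 ft²/s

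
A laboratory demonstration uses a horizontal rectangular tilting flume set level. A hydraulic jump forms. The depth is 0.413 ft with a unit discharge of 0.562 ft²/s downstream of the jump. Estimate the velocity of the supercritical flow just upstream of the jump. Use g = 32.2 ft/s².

V₁ = 6.00 ft/s

V₂ = q/y₂ = 0.562/0.413 = 1.36 ft/s; Fr₂ = V₂/√(g·y₂) = 0.373.
The Bélanger relation is symmetric: y₁/y₂ = ½[√(1 + 8Fr₂²) − 1] = ½[√2.114 − 1] = 0.227.
y₁ = 0.227 × 0.413 = 0.0937 ft.
V₁ = q/y₁ = 0.562/0.0937 = 6.00 ft/s.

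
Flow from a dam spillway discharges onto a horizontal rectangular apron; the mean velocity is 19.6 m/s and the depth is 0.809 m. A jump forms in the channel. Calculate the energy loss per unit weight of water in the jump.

Fr₁ = V₁/√(g·y₁) = 19.6/√(9.81×0.809) = 6.96.
Conjugate-depth relation: y₂/y₁ = ½[√(1 + 8Fr₁²) − 1] = ½[√388.2 − 1] = 9.35.
y₂ = 9.35 × 0.809 = 7.57 m.
Head loss: ΔE = (y₂ − y₁)³/(4y₁y₂) = (7.57 − 0.809)³/(4×0.809×7.57) = 308/24.5 = 12.6 m.

ΔE = 12.6 m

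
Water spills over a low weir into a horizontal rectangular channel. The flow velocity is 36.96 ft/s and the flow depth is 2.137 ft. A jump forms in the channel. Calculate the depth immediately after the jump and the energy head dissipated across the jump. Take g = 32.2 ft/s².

Fr₁ = V₁/√(g·y₁) = 36.96/√(32.2×2.137) = 4.456.
Sequent-depth ratio: y₂/y₁ = ½[√(1 + 8Fr₁²) − 1] = ½[√159.82 − 1] = 5.821.
y₂ = 5.821 × 2.137 = 12.44 ft.
Head loss: ΔE = (y₂ − y₁)³/(4y₁y₂) = (12.44 − 2.137)³/(4×2.137×12.44) = 1093/106.3 = 10.28 ft.

y₂ = 12.44 ft; ΔE = 10.28 ft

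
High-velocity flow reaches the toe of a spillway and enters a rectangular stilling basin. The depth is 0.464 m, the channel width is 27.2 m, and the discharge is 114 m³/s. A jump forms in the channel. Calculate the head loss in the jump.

ΔE = 1.93 m

q = Q/b = 114/27.2 = 4.19 m²/s; V₁ = q/y₁ = 9.03 m/s. Fr₁ = V₁/√(g·y₁) = 4.23.
Bélanger equation: y₂/y₁ = ½[√(1 + 8Fr₁²) − 1] = ½[√144.4 − 1] = 5.51.
y₂ = 5.51 × 0.464 = 2.56 m.
V₂ = q/y₂ = 4.19/2.56 = 1.64 m/s. E₁ = y₁ + V₁²/2g = 4.62 m; E₂ = y₂ + V₂²/2g = 2.69 m. ΔE = E₁ − E₂ = 1.93 m.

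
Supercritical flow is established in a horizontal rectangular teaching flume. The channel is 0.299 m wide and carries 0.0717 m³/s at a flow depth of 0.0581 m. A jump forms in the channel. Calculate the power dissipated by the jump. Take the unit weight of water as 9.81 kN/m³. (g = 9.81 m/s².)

P = 0.344 kW

q = Q/b = 0.0717/0.299 = 0.240 m²/s; V₁ = q/y₁ = 4.13 m/s. Fr₁ = V₁/√(g·y₁) = 5.47.
Bélanger equation: y₂/y₁ = ½[√(1 + 8Fr₁²) − 1] = ½[√240.1 − 1] = 7.25.
y₂ = 7.25 × 0.0581 = 0.421 m.
Head loss: ΔE = (y₂ − y₁)³/(4y₁y₂) = (0.421 − 0.0581)³/(4×0.0581×0.421) = 0.0478/0.0979 = 0.489 m.
P = γ·Q·ΔE = 9.81 × 0.0717 × 0.489 = 0.344 kW.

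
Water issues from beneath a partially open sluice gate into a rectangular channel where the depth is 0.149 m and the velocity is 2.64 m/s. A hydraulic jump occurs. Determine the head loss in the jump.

Fr₁ = V₁/√(g·y₁) = 2.64/√(9.81×0.149) = 2.18.
Conjugate-depth relation: y₂/y₁ = ½[√(1 + 8Fr₁²) − 1] = ½[√39.15 − 1] = 2.63.
y₂ = 2.63 × 0.149 = 0.392 m.
Head loss: ΔE = (y₂ − y₁)³/(4y₁y₂) = (0.392 − 0.149)³/(4×0.149×0.392) = 0.0143/0.233 = 0.0612 m.

ΔE = 0.0612 m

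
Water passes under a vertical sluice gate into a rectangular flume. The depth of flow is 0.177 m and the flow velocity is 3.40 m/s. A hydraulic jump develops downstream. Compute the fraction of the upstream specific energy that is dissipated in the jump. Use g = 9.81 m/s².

Fr₁ = V₁/√(g·y₁) = 3.40/√(9.81×0.177) = 2.58.
Conjugate-depth relation: y₂/y₁ = ½[√(1 + 8Fr₁²) − 1] = ½[√54.26 − 1] = 3.18.
y₂ = 3.18 × 0.177 = 0.563 m.
E₁ = y₁ + V₁²/2g = 0.766 m. ΔE = (y₂ − y₁)³/(4y₁y₂) = 0.145 m. ΔE/E₁ = 0.145/0.766 = 0.189.

ΔE/E₁ = 0.189 (18.9%)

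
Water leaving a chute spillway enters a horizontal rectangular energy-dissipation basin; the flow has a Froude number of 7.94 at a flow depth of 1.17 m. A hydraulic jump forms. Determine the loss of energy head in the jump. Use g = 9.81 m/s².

ΔE = 25.2 m

Fr₁ = 7.94 (given).
Conjugate-depth relation: y₂/y₁ = ½[√(1 + 8Fr₁²) − 1] = ½[√505.3 − 1] = 10.7.
y₂ = 10.7 × 1.17 = 12.6 m.
V₁ = Fr₁·√(g·y₁) = 7.94×√(9.81×1.17) = 26.9 m/s; q = V₁·y₁ = 31.5 m²/s. V₂ = q/y₂ = 31.5/12.6 = 2.50 m/s. E₁ = y₁ + V₁²/2g = 38.1 m; E₂ = y₂ + V₂²/2g = 12.9 m. ΔE = E₁ − E₂ = 25.2 m.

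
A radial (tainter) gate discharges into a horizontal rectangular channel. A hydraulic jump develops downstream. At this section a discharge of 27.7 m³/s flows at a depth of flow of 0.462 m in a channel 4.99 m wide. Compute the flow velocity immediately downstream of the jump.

q = Q/b = 27.7/4.99 = 5.55 m²/s; V₁ = q/y₁ = 12.0 m/s. Fr₁ = V₁/√(g·y₁) = 5.64.
Bélanger equation: y₂/y₁ = ½[√(1 + 8Fr₁²) − 1] = ½[√255.8 − 1] = 7.50.
y₂ = 7.50 × 0.462 = 3.46 m.
V₂ = q/y₂ = 5.55/3.46 = 1.60 m/s.

V₂ = 1.60 m/s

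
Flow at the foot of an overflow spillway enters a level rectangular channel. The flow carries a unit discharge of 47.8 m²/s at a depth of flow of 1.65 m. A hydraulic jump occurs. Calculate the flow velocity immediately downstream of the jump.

V₂ = 2.99 m/s

V₁ = q/y₁ = 47.8/1.65 = 29.0 m/s. Fr₁ = V₁/√(g·y₁) = 29.0/√(9.81×1.65) = 7.20.
By Bélanger, y₂/y₁ = ½[√(1 + 8Fr₁²) − 1] = ½[√415.8 − 1] = 9.70.
y₂ = 9.70 × 1.65 = 16.0 m.
V₂ = q/y₂ = 47.8/16.0 = 2.99 m/s.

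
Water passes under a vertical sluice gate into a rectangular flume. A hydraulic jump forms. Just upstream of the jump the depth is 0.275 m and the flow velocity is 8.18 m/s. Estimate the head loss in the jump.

ΔE = 1.80 m

Fr₁ = V₁/√(g·y₁) = 8.18/√(9.81×0.275) = 4.98.
Bélanger equation: y₂/y₁ = ½[√(1 + 8Fr₁²) − 1] = ½[√199.4 − 1] = 6.56.
y₂ = 6.56 × 0.275 = 1.80 m.
Head loss: ΔE = (y₂ − y₁)³/(4y₁y₂) = (1.80 − 0.275)³/(4×0.275×1.80) = 3.58/1.98 = 1.80 m.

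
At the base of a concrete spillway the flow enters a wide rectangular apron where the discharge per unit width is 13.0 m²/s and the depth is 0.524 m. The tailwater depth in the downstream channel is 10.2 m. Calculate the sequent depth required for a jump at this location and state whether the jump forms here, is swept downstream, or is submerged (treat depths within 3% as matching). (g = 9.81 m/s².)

V₁ = q/y₁ = 13.0/0.524 = 24.8 m/s. Fr₁ = V₁/√(g·y₁) = 24.8/√(9.81×0.524) = 10.9.
Bélanger equation: y₂/y₁ = ½[√(1 + 8Fr₁²) − 1] = ½[√958.9 − 1] = 15.0.
y₂ = 15.0 × 0.524 = 7.85 m.
Tailwater y_tw = 10.2 m: y_tw > y₂, so the jump is submerged.

y₂ = 7.85 m; the jump is submerged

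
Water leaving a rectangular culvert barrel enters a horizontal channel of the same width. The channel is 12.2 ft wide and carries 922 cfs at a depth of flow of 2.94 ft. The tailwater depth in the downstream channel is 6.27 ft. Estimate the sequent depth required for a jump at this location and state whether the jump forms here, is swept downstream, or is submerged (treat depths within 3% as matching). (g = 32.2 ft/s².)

q = Q/b = 922/12.2 = 75.6 ft²/s; V₁ = q/y₁ = 25.7 ft/s. Fr₁ = V₁/√(g·y₁) = 2.64.
Conjugate-depth relation: y₂/y₁ = ½[√(1 + 8Fr₁²) − 1] = ½[√56.84 − 1] = 3.27.
y₂ = 3.27 × 2.94 = 9.61 ft.
Tailwater y_tw = 6.27 ft: y_tw < y₂, so the jump is swept downstream.

y₂ = 9.61 ft; the jump is swept downstream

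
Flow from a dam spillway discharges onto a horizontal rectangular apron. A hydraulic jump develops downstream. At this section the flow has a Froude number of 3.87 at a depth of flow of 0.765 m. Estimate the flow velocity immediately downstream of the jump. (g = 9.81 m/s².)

V₂ = 2.12 m/s

Fr₁ = 3.87 (given).
By Bélanger, y₂/y₁ = ½[√(1 + 8Fr₁²) − 1] = ½[√120.8 − 1] = 5.00.
y₂ = 5.00 × 0.765 = 3.82 m.
V₁ = Fr₁·√(g·y₁) = 3.87×√(9.81×0.765) = 10.6 m/s; q = V₁·y₁ = 8.11 m²/s.
V₂ = q/y₂ = 8.11/3.82 = 2.12 m/s.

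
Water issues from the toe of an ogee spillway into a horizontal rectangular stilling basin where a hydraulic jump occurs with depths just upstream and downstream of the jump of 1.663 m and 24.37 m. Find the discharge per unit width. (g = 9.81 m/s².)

q = 71.94 m²/s

For a rectangular channel the momentum equation gives q² = ½·g·y₁·y₂·(y₁ + y₂) = ½×9.81×1.663×24.37×26.03 = 5175.
q = √5175 = 71.94 m²/s.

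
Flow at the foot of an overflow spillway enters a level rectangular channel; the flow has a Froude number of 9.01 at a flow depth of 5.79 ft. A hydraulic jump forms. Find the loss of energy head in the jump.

ΔE = 168 ft

Fr₁ = 9.01 (given).
By Bélanger, y₂/y₁ = ½[√(1 + 8Fr₁²) − 1] = ½[√650.4 − 1] = 12.3.
y₂ = 12.3 × 5.79 = 70.9 ft.
Head loss: ΔE = (y₂ − y₁)³/(4y₁y₂) = (70.9 − 5.79)³/(4×5.79×70.9) = 276509/1643 = 168 ft.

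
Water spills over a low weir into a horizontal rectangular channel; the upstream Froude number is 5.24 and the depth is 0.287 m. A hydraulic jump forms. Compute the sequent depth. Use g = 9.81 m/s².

y₂ = 1.99 m

Fr₁ = 5.24 (given).
From the momentum equation for a rectangular channel, y₂/y₁ = ½[√(1 + 8Fr₁²) − 1] = ½[√220.7 − 1] = 6.93.
y₂ = 6.93 × 0.287 = 1.99 m.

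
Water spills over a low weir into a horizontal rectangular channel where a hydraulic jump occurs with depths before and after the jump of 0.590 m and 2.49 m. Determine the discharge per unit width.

q = 4.71 m²/s

For a rectangular channel the momentum equation gives q² = ½·g·y₁·y₂·(y₁ + y₂) = ½×9.81×0.590×2.49×3.08 = 22.2.
q = √22.2 = 4.71 m²/s.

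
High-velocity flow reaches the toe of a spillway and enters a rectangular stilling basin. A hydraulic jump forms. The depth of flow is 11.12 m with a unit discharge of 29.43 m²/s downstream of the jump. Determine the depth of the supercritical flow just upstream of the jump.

V₂ = q/y₂ = 29.43/11.12 = 2.647 m/s; Fr₂ = V₂/√(g·y₂) = 0.2534.
The Bélanger relation is symmetric: y₁/y₂ = ½[√(1 + 8Fr₂²) − 1] = ½[√1.5137 − 1] = 0.1152.
y₁ = 0.1152 × 11.12 = 1.281 m.

y₁ = 1.281 m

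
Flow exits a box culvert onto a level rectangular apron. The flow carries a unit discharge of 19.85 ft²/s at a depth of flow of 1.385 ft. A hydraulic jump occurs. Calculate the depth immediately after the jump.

V₁ = q/y₁ = 19.85/1.385 = 14.33 ft/s. Fr₁ = V₁/√(g·y₁) = 14.33/√(32.2×1.385) = 2.146.
Conjugate-depth relation: y₂/y₁ = ½[√(1 + 8Fr₁²) − 1] = ½[√37.847 − 1] = 2.576.
y₂ = 2.576 × 1.385 = 3.568 ft.

y₂ = 3.568 ft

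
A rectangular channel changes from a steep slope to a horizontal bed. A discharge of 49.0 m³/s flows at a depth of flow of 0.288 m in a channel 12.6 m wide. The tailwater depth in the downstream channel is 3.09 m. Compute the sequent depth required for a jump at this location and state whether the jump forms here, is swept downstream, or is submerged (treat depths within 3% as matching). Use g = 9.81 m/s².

q = Q/b = 49.0/12.6 = 3.89 m²/s; V₁ = q/y₁ = 13.5 m/s. Fr₁ = V₁/√(g·y₁) = 8.03.
Conjugate-depth relation: y₂/y₁ = ½[√(1 + 8Fr₁²) − 1] = ½[√517.3 − 1] = 10.9.
y₂ = 10.9 × 0.288 = 3.13 m.
Tailwater y_tw = 3.09 m: y_tw ≈ y₂, so the jump forms here.

y₂ = 3.13 m; the jump forms here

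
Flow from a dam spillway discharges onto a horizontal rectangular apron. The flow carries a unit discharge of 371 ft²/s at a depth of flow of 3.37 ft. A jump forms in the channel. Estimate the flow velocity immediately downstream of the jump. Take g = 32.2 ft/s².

V₁ = q/y₁ = 371/3.37 = 110 ft/s. Fr₁ = V₁/√(g·y₁) = 110/√(32.2×3.37) = 10.6.
Sequent-depth ratio: y₂/y₁ = ½[√(1 + 8Fr₁²) − 1] = ½[√894.5 − 1] = 14.5.
y₂ = 14.5 × 3.37 = 48.7 ft.
V₂ = q/y₂ = 371/48.7 = 7.62 ft/s.

V₂ = 7.62 ft/s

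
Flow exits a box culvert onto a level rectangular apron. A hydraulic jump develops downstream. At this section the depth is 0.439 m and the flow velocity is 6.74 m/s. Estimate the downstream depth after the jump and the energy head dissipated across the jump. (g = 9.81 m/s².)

Fr₁ = V₁/√(g·y₁) = 6.74/√(9.81×0.439) = 3.25.
From the momentum equation for a rectangular channel, y₂/y₁ = ½[√(1 + 8Fr₁²) − 1] = ½[√85.39 − 1] = 4.12.
y₂ = 4.12 × 0.439 = 1.81 m.
Head loss: ΔE = (y₂ − y₁)³/(4y₁y₂) = (1.81 − 0.439)³/(4×0.439×1.81) = 2.57/3.18 = 0.809 m.

y₂ = 1.81 m; ΔE = 0.809 m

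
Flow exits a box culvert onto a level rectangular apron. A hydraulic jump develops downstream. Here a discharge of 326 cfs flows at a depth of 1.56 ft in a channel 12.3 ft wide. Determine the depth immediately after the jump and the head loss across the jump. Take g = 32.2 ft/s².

q = Q/b = 326/12.3 = 26.5 ft²/s; V₁ = q/y₁ = 17.0 ft/s. Fr₁ = V₁/√(g·y₁) = 2.40.
By Bélanger, y₂/y₁ = ½[√(1 + 8Fr₁²) − 1] = ½[√46.97 − 1] = 2.93.
y₂ = 2.93 × 1.56 = 4.57 ft.
Head loss: ΔE = (y₂ − y₁)³/(4y₁y₂) = (4.57 − 1.56)³/(4×1.56×4.57) = 27.2/28.5 = 0.953 ft.

y₂ = 4.57 ft; ΔE = 0.953 ft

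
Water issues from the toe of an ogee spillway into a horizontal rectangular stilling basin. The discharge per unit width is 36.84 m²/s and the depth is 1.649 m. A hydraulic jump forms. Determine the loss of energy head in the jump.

ΔE = 14.46 m

V₁ = q/y₁ = 36.84/1.649 = 22.34 m/s. Fr₁ = V₁/√(g·y₁) = 22.34/√(9.81×1.649) = 5.555.
Conjugate-depth relation: y₂/y₁ = ½[√(1 + 8Fr₁²) − 1] = ½[√247.83 − 1] = 7.371.
y₂ = 7.371 × 1.649 = 12.16 m.
V₂ = q/y₂ = 36.84/12.16 = 3.031 m/s. E₁ = y₁ + V₁²/2g = 27.09 m; E₂ = y₂ + V₂²/2g = 12.62 m. ΔE = E₁ − E₂ = 14.46 m.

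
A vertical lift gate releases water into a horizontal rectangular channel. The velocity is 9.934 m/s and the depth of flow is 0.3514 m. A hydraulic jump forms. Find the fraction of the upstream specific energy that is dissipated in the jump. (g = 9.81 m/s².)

ΔE/E₁ = 0.519 (51.9%)

Fr₁ = V₁/√(g·y₁) = 9.934/√(9.81×0.3514) = 5.350.
Conjugate-depth relation: y₂/y₁ = ½[√(1 + 8Fr₁²) − 1] = ½[√230.02 − 1] = 7.083.
y₂ = 7.083 × 0.3514 = 2.489 m.
E₁ = y₁ + V₁²/2g = 5.381 m. ΔE = (y₂ − y₁)³/(4y₁y₂) = 2.792 m. ΔE/E₁ = 2.792/5.381 = 0.519.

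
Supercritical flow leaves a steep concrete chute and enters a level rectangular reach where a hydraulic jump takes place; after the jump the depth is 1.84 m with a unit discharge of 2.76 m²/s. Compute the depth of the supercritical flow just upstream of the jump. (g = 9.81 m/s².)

y₁ = 0.380 m

V₂ = q/y₂ = 2.76/1.84 = 1.50 m/s; Fr₂ = V₂/√(g·y₂) = 0.353.
The Bélanger relation is symmetric: y₁/y₂ = ½[√(1 + 8Fr₂²) − 1] = ½[√1.997 − 1] = 0.207.
y₁ = 0.207 × 1.84 = 0.380 m.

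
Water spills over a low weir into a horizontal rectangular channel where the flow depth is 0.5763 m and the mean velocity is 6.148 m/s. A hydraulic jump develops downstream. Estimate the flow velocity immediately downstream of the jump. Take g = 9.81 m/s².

Fr₁ = V₁/√(g·y₁) = 6.148/√(9.81×0.5763) = 2.586.
By Bélanger, y₂/y₁ = ½[√(1 + 8Fr₁²) − 1] = ½[√54.486 − 1] = 3.191.
y₂ = 3.191 × 0.5763 = 1.839 m.
q = V₁·y₁ = 6.148 × 0.5763 = 3.543 m²/s.
V₂ = q/y₂ = 3.543/1.839 = 1.927 m/s.

V₂ = 1.927 m/s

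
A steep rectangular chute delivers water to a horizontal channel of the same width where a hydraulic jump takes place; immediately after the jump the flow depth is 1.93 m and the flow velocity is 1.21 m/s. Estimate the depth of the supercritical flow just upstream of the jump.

y₁ = 0.263 m

Fr₂ = V₂/√(g·y₂) = 1.21/√(9.81×1.93) = 0.278.
Since the conjugate-depth ratio holds either way, y₁/y₂ = ½[√(1 + 8Fr₂²) − 1] = ½[√1.619 − 1] = 0.136.
y₁ = 0.136 × 1.93 = 0.263 m.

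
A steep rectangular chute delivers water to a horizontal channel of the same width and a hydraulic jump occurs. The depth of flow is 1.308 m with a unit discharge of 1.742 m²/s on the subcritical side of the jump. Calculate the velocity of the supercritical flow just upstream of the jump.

V₂ = q/y₂ = 1.742/1.308 = 1.332 m/s; Fr₂ = V₂/√(g·y₂) = 0.3718.
Applying the sequent-depth relation in reverse, y₁/y₂ = ½[√(1 + 8Fr₂²) − 1] = ½[√2.1058 − 1] = 0.2256.
y₁ = 0.2256 × 1.308 = 0.2951 m.
V₁ = q/y₁ = 1.742/0.2951 = 5.904 m/s.

V₁ = 5.904 m/s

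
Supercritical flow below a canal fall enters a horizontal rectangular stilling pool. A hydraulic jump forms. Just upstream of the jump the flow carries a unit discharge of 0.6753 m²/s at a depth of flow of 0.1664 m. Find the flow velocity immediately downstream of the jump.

V₂ = 1.010 m/s

V₁ = q/y₁ = 0.6753/0.1664 = 4.058 m/s. Fr₁ = V₁/√(g·y₁) = 4.058/√(9.81×0.1664) = 3.176.
Bélanger equation: y₂/y₁ = ½[√(1 + 8Fr₁²) − 1] = ½[√81.715 − 1] = 4.020.
y₂ = 4.020 × 0.1664 = 0.6689 m.
V₂ = q/y₂ = 0.6753/0.6689 = 1.010 m/s.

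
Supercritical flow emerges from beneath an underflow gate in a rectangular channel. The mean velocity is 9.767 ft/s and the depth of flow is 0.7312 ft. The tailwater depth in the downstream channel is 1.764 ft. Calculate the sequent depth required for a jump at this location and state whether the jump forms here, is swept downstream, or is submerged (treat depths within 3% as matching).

y₂ = 1.748 ft; the jump forms here

Fr₁ = V₁/√(g·y₁) = 9.767/√(32.2×0.7312) = 2.013.
Bélanger equation: y₂/y₁ = ½[√(1 + 8Fr₁²) − 1] = ½[√33.413 − 1] = 2.390.
y₂ = 2.390 × 0.7312 = 1.748 ft.
Tailwater y_tw = 1.764 ft: y_tw ≈ y₂, so the jump forms here.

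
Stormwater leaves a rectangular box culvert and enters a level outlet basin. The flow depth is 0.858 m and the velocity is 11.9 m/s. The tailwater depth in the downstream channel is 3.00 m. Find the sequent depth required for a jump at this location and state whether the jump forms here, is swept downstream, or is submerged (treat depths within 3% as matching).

Fr₁ = V₁/√(g·y₁) = 11.9/√(9.81×0.858) = 4.10.
By Bélanger, y₂/y₁ = ½[√(1 + 8Fr₁²) − 1] = ½[√135.6 − 1] = 5.32.
y₂ = 5.32 × 0.858 = 4.57 m.
Tailwater y_tw = 3.00 m: y_tw < y₂, so the jump is swept downstream.

y₂ = 4.57 m; the jump is swept downstream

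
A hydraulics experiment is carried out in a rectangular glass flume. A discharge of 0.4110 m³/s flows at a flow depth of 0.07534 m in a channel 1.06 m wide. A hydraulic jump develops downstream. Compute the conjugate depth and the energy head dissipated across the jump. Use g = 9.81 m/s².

q = Q/b = 0.4110/1.06 = 0.3877 m²/s; V₁ = q/y₁ = 5.146 m/s. Fr₁ = V₁/√(g·y₁) = 5.986.
Sequent-depth ratio: y₂/y₁ = ½[√(1 + 8Fr₁²) − 1] = ½[√287.69 − 1] = 7.981.
y₂ = 7.981 × 0.07534 = 0.6013 m.
V₂ = q/y₂ = 0.3877/0.6013 = 0.6449 m/s. E₁ = y₁ + V₁²/2g = 1.425 m; E₂ = y₂ + V₂²/2g = 0.6225 m. ΔE = E₁ − E₂ = 0.8028 m.

y₂ = 0.6013 m; ΔE = 0.8028 m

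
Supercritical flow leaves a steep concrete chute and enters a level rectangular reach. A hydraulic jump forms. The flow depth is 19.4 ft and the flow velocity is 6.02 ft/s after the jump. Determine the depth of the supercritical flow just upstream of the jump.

Fr₂ = V₂/√(g·y₂) = 6.02/√(32.2×19.4) = 0.241.
The Bélanger relation is symmetric: y₁/y₂ = ½[√(1 + 8Fr₂²) − 1] = ½[√1.464 − 1] = 0.105.
y₁ = 0.105 × 19.4 = 2.04 ft.

y₁ = 2.04 ft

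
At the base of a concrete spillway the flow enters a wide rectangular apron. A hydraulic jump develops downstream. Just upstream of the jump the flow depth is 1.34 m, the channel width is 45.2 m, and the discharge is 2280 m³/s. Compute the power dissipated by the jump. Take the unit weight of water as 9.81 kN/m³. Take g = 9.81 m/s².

P = 1212034 kW

q = Q/b = 2280/45.2 = 50.4 m²/s; V₁ = q/y₁ = 37.6 m/s. Fr₁ = V₁/√(g·y₁) = 10.4.
Sequent-depth ratio: y₂/y₁ = ½[√(1 + 8Fr₁²) − 1] = ½[√863.4 − 1] = 14.2.
y₂ = 14.2 × 1.34 = 19.0 m.
V₂ = q/y₂ = 50.4/19.0 = 2.65 m/s. E₁ = y₁ + V₁²/2g = 73.6 m; E₂ = y₂ + V₂²/2g = 19.4 m. ΔE = E₁ − E₂ = 54.2 m.
P = γ·Q·ΔE = 9.81 × 2280 × 54.2 = 1212034 kW.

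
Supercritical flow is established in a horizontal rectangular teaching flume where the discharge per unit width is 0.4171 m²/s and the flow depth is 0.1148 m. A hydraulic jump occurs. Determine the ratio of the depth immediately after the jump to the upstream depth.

y₂/y₁ = 4.368

V₁ = q/y₁ = 0.4171/0.1148 = 3.633 m/s. Fr₁ = V₁/√(g·y₁) = 3.633/√(9.81×0.1148) = 3.424.
From the momentum equation for a rectangular channel, y₂/y₁ = ½[√(1 + 8Fr₁²) − 1] = ½[√94.773 − 1] = 4.368.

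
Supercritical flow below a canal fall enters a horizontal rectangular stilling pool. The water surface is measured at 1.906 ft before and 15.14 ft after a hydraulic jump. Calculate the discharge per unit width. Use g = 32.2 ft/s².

For a rectangular channel the momentum equation gives q² = ½·g·y₁·y₂·(y₁ + y₂) = ½×32.2×1.906×15.14×17.05 = 7919.
q = √7919 = 88.99 ft²/s.

q = 88.99 ft²/s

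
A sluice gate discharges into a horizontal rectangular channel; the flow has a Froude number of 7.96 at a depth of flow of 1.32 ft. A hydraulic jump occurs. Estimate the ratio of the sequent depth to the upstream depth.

Fr₁ = 7.96 (given).
From the momentum equation for a rectangular channel, y₂/y₁ = ½[√(1 + 8Fr₁²) − 1] = ½[√507.9 − 1] = 10.8.

y₂/y₁ = 10.8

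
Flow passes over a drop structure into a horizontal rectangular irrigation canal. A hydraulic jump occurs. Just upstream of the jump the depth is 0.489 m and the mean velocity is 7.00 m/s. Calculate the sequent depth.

Fr₁ = V₁/√(g·y₁) = 7.00/√(9.81×0.489) = 3.20.
By Bélanger, y₂/y₁ = ½[√(1 + 8Fr₁²) − 1] = ½[√82.72 − 1] = 4.05.
y₂ = 4.05 × 0.489 = 1.98 m.

y₂ = 1.98 m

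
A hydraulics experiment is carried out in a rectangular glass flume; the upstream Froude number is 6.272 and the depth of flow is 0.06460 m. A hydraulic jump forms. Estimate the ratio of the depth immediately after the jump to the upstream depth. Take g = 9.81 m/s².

y₂/y₁ = 8.384

Fr₁ = 6.272 (given).
Sequent-depth ratio: y₂/y₁ = ½[√(1 + 8Fr₁²) − 1] = ½[√315.70 − 1] = 8.384.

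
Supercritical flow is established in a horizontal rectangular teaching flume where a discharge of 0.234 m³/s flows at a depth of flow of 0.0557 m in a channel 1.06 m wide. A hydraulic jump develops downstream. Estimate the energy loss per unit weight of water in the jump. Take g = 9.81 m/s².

ΔE = 0.445 m

q = Q/b = 0.234/1.06 = 0.221 m²/s; V₁ = q/y₁ = 3.96 m/s. Fr₁ = V₁/√(g·y₁) = 5.36.
Conjugate-depth relation: y₂/y₁ = ½[√(1 + 8Fr₁²) − 1] = ½[√231.0 − 1] = 7.10.
y₂ = 7.10 × 0.0557 = 0.395 m.
V₂ = q/y₂ = 0.221/0.395 = 0.558 m/s. E₁ = y₁ + V₁²/2g = 0.856 m; E₂ = y₂ + V₂²/2g = 0.411 m. ΔE = E₁ − E₂ = 0.445 m.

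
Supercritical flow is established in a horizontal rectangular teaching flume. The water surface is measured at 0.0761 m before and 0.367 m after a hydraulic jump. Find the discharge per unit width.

q = 0.246 m²/s

For a rectangular channel the momentum equation gives q² = ½·g·y₁·y₂·(y₁ + y₂) = ½×9.81×0.0761×0.367×0.443 = 0.0607.
q = √0.0607 = 0.246 m²/s.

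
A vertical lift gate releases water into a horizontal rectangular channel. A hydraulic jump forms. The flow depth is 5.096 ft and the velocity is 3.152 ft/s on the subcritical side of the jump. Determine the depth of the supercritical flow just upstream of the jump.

y₁ = 0.5563 ft

Fr₂ = V₂/√(g·y₂) = 3.152/√(32.2×5.096) = 0.2461.
Since the conjugate-depth ratio holds either way, y₁/y₂ = ½[√(1 + 8Fr₂²) − 1] = ½[√1.4844 − 1] = 0.1092.
y₁ = 0.1092 × 5.096 = 0.5563 ft.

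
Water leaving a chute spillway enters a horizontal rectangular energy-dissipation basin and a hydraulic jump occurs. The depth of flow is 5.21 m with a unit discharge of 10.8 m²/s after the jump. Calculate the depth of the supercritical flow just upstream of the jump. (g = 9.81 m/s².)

V₂ = q/y₂ = 10.8/5.21 = 2.07 m/s; Fr₂ = V₂/√(g·y₂) = 0.290.
Since the conjugate-depth ratio holds either way, y₁/y₂ = ½[√(1 + 8Fr₂²) − 1] = ½[√1.673 − 1] = 0.147.
y₁ = 0.147 × 5.21 = 0.764 m.

y₁ = 0.764 m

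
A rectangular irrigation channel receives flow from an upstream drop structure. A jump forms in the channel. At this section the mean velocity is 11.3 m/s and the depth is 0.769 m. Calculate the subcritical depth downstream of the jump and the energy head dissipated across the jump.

y₂ = 4.11 m; ΔE = 2.94 m

Fr₁ = V₁/√(g·y₁) = 11.3/√(9.81×0.769) = 4.11.
By Bélanger, y₂/y₁ = ½[√(1 + 8Fr₁²) − 1] = ½[√136.4 − 1] = 5.34.
y₂ = 5.34 × 0.769 = 4.11 m.
q = V₁·y₁ = 11.3 × 0.769 = 8.69 m²/s. V₂ = q/y₂ = 8.69/4.11 = 2.12 m/s. E₁ = y₁ + V₁²/2g = 7.28 m; E₂ = y₂ + V₂²/2g = 4.33 m. ΔE = E₁ − E₂ = 2.94 m.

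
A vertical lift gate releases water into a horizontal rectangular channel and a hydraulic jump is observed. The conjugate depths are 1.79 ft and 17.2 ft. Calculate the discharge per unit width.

q = 97.0 ft²/s

For a rectangular channel the momentum equation gives q² = ½·g·y₁·y₂·(y₁ + y₂) = ½×32.2×1.79×17.2×19.0 = 9413.
q = √9413 = 97.0 ft²/s.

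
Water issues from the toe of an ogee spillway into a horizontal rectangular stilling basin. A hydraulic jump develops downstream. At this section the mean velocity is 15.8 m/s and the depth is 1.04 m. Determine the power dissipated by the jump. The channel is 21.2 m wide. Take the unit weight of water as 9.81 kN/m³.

Fr₁ = V₁/√(g·y₁) = 15.8/√(9.81×1.04) = 4.95.
Sequent-depth ratio: y₂/y₁ = ½[√(1 + 8Fr₁²) − 1] = ½[√196.8 − 1] = 6.51.
y₂ = 6.51 × 1.04 = 6.77 m.
q = V₁·y₁ = 15.8 × 1.04 = 16.4 m²/s. V₂ = q/y₂ = 16.4/6.77 = 2.43 m/s. E₁ = y₁ + V₁²/2g = 13.8 m; E₂ = y₂ + V₂²/2g = 7.07 m. ΔE = E₁ − E₂ = 6.69 m.
Q = q·b = 16.4 × 21.2 = 348 m³/s. P = γ·Q·ΔE = 9.81 × 348 × 6.69 = 22862 kW.

P = 22862 kW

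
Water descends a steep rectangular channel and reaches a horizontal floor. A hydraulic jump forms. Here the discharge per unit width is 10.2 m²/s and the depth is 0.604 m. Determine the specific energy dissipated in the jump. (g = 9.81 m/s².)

V₁ = q/y₁ = 10.2/0.604 = 16.9 m/s. Fr₁ = V₁/√(g·y₁) = 16.9/√(9.81×0.604) = 6.94.
Bélanger equation: y₂/y₁ = ½[√(1 + 8Fr₁²) − 1] = ½[√386.0 − 1] = 9.32.
y₂ = 9.32 × 0.604 = 5.63 m.
Head loss: ΔE = (y₂ − y₁)³/(4y₁y₂) = (5.63 − 0.604)³/(4×0.604×5.63) = 127/13.6 = 9.34 m.

ΔE = 9.34 m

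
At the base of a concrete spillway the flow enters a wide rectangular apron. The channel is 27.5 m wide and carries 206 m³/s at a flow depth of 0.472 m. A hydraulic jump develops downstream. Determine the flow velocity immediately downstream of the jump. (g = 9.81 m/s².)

V₂ = 1.60 m/s

q = Q/b = 206/27.5 = 7.49 m²/s; V₁ = q/y₁ = 15.9 m/s. Fr₁ = V₁/√(g·y₁) = 7.38.
Bélanger equation: y₂/y₁ = ½[√(1 + 8Fr₁²) − 1] = ½[√436.2 − 1] = 9.94.
y₂ = 9.94 × 0.472 = 4.69 m.
V₂ = q/y₂ = 7.49/4.69 = 1.60 m/s.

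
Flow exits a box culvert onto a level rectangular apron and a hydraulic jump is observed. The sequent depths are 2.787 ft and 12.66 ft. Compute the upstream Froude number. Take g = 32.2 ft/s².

For a rectangular channel the momentum equation gives q² = ½·g·y₁·y₂·(y₁ + y₂) = ½×32.2×2.787×12.66×15.45 = 8775.
q = √8775 = 93.67 ft²/s.
V₁ = q/y₁ = 33.61 ft/s; Fr₁ = V₁/√(g·y₁) = 3.548.

Fr₁ = 3.548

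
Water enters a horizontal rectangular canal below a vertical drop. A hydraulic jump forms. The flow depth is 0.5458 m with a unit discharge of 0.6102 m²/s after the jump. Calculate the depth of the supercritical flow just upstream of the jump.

y₁ = 0.1892 m

V₂ = q/y₂ = 0.6102/0.5458 = 1.118 m/s; Fr₂ = V₂/√(g·y₂) = 0.4832.
The Bélanger relation is symmetric: y₁/y₂ = ½[√(1 + 8Fr₂²) − 1] = ½[√2.8675 − 1] = 0.3467.
y₁ = 0.3467 × 0.5458 = 0.1892 m.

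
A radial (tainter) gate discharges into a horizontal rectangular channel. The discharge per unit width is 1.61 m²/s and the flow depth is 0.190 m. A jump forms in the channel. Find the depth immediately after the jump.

V₁ = q/y₁ = 1.61/0.190 = 8.47 m/s. Fr₁ = V₁/√(g·y₁) = 8.47/√(9.81×0.190) = 6.21.
Conjugate-depth relation: y₂/y₁ = ½[√(1 + 8Fr₁²) − 1] = ½[√309.2 − 1] = 8.29.
y₂ = 8.29 × 0.190 = 1.58 m.

y₂ = 1.58 m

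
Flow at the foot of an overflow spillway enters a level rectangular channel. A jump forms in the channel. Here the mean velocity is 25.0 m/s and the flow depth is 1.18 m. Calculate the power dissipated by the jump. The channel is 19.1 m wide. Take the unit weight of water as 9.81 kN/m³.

Fr₁ = V₁/√(g·y₁) = 25.0/√(9.81×1.18) = 7.35.
Bélanger equation: y₂/y₁ = ½[√(1 + 8Fr₁²) − 1] = ½[√432.9 − 1] = 9.90.
y₂ = 9.90 × 1.18 = 11.7 m.
Head loss: ΔE = (y₂ − y₁)³/(4y₁y₂) = (11.7 − 1.18)³/(4×1.18×11.7) = 1160/55.2 = 21.0 m.
q = V₁·y₁ = 25.0 × 1.18 = 29.5 m²/s. Q = q·b = 29.5 × 19.1 = 563 m³/s. P = γ·Q·ΔE = 9.81 × 563 × 21.0 = 116210 kW.

P = 116210 kW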